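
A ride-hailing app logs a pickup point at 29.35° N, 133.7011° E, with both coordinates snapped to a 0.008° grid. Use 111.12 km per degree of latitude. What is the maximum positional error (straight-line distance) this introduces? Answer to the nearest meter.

590 meters

With a 0.008° grid the true value lies within half a step, ±0.008°/2 = ±0.004°, of the stored one.
Latitude error → 0.004 × 111120 = 444.48 m along the meridian.
Longitude error → 0.004 × 111120 × cos 29.35° = 0.004 × 111120 × 0.8716 ≈ 387.427 m.
The two errors are perpendicular, so the maximum displacement is √(444.48² + 387.427²) ≈ 589.629 m.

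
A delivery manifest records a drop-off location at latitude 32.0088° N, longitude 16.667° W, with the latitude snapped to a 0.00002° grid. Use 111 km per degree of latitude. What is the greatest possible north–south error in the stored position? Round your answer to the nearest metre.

With a 0.00002° grid the true value lies within half a step, ±0.00002°/2 = ±1e-05°, of the stored one.
Along the meridian that is 1e-05° × 111000 m/° = 1.11 m.

1 metres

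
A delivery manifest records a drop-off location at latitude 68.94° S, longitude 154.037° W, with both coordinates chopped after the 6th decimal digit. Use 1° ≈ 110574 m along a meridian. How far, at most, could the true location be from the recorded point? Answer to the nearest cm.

12 cm

Truncating at 6 decimal places can drop up to a full unit in the last place, so each coordinate may be off by as much as 1e-06°.
North–south component: 1e-06° × 110574 = 0.110574 m.
E–W at 68.94°: 1e-06° × 110574 × cos 68.94° = 1e-06 × 110574 × 0.3593 ≈ 0.0397343 m.
Combining orthogonally: (0.110574² + 0.0397343²)^½ ≈ 0.117496 m.
That is 0.117496 m = 11.75 cm.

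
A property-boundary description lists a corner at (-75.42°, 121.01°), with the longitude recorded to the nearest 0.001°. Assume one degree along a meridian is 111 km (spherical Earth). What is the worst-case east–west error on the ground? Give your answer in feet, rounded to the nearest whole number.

Rounding to 3 decimal places leaves the longitude within ±0.0005° of the true value.
One degree of longitude at 75.42° is 111000 × cos 75.42° ≈ 111000 × 0.2517 = 27942.2 m.
East–west error: 0.0005° × 27942.2 m/° ≈ 13.9711 m.
In feet: 13.9711 m ÷ 0.3048 ≈ 45.837 ft.

46 feet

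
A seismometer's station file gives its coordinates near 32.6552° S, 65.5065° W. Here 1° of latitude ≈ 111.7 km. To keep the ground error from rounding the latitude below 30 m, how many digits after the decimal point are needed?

One degree of latitude covers 111700 m.
Rounding to N decimal places gives at most 0.5 × 10⁻ᴺ degrees of error, i.e. 0.5 × 10⁻ᴺ × 111700 m.
Need 0.5 × 111700 × 10⁻ᴺ ≤ 30 → 10⁻ᴺ ≤ 5.372e-04, so N ≥ 3.27.
At 3 places the error can reach 55.9 m, but 4 places keeps it to 5.58 m.

4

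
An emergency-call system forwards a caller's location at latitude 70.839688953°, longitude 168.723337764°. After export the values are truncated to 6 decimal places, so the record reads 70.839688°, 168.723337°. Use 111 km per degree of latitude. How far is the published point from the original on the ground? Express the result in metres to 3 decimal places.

0.109 metres

The latitude changed by +0.000000953° and the longitude by +0.000000764°.
North–south shift: 0.000000953 × 111000 = 0.105783 m.
E–W at 70.8397°: 0.000000764° × 111000 × cos 70.8397° = 0.000000764 × 111000 × 0.3282 ≈ 0.0278337 m.
Hypotenuse of the two orthogonal shifts: √(0.105783² + 0.0278337²) = 0.109384 m.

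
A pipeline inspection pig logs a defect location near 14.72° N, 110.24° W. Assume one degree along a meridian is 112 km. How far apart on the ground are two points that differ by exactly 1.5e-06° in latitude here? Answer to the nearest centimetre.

1.5e-06° × 112000 m/° = 0.168 m.
That is 0.168 m = 16.8 cm.

17 centimetres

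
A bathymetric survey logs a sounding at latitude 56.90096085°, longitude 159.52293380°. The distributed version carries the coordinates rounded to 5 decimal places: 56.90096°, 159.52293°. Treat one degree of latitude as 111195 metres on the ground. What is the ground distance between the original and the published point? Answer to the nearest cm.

25 cm

The latitude changed by +0.00000085° and the longitude by +0.00000380°.
N–S: 0.00000085° × 111195 m/° = 0.0945157 m.
E–W at 56.901°: 0.00000380° × 111195 × cos 56.901° = 0.00000380 × 111195 × 0.5461 ≈ 0.230745 m.
Distance: √(0.0945157² + 0.230745²) ≈ 0.249352 m.
That is 0.249352 m = 24.935 cm.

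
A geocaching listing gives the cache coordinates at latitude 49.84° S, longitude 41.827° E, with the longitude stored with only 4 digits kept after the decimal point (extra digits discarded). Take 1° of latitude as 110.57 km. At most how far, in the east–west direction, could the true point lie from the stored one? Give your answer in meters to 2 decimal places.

7.13 meters

Truncating at 4 decimal places can drop up to a full unit in the last place, so the longitude may be off by as much as 0.0001°.
One degree of longitude at 49.84° is 110570 × cos 49.84° ≈ 110570 × 0.6449 = 71309.3 m.
East–west error: 0.0001° × 71309.3 m/° ≈ 7.13093 m.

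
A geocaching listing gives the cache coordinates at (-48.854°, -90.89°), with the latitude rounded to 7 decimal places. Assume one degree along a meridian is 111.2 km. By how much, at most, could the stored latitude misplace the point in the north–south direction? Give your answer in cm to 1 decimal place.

0.6 cm

Rounding to 7 decimal places leaves the latitude within ±5e-08° of the true value.
Along the meridian that is 5e-08° × 111200 m/° = 0.00556 m.
That is 0.00556 m = 0.556 cm.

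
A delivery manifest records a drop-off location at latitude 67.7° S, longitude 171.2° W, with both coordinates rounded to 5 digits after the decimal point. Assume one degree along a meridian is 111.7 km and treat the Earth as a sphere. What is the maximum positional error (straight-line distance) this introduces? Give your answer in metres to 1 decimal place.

0.6 metres

Rounding to 5 decimal places leaves each coordinate within ±5e-06° of the true value.
North–south component: 5e-06° × 111700 = 0.5585 m.
E–W at 67.7°: 5e-06° × 111700 × cos 67.7° = 5e-06 × 111700 × 0.3795 ≈ 0.211926 m.
Combining orthogonally: (0.5585² + 0.211926²)^½ ≈ 0.597357 m.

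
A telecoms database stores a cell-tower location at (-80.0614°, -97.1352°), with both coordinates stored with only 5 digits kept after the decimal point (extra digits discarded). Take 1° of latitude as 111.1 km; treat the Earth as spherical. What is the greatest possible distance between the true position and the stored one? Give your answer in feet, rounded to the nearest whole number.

4 feet

Truncating at 5 decimal places can drop up to a full unit in the last place, so each coordinate may be off by as much as 1e-05°.
N–S: 1e-05° × 111100 m/° = 1.111 m.
E–W at 80.0614°: 1e-05° × 111100 × cos 80.0614° = 1e-05 × 111100 × 0.1726 ≈ 0.191751 m.
The two errors are perpendicular, so the maximum displacement is √(1.111² + 0.191751²) ≈ 1.12743 m.
Converting: 1.12743 m × 3.2808 ft/m ≈ 3.6989 ft.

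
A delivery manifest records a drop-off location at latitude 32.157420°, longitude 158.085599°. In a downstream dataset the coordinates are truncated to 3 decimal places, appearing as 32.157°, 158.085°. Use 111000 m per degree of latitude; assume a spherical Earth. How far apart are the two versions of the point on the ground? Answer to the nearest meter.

73 meters

Δlat = 32.157420 − 32.157 = +0.000420°; Δlon = 158.085599 − 158.085 = +0.000599°.
N–S: 0.000420° × 111000 m/° = 46.62 m.
East–west at this latitude: 0.000599° × 111000 × cos 32.157° ≈ 0.000599 × 93971.8 = 56.2891 m.
Hypotenuse of the two orthogonal shifts: √(46.62² + 56.2891²) = 73.0882 m.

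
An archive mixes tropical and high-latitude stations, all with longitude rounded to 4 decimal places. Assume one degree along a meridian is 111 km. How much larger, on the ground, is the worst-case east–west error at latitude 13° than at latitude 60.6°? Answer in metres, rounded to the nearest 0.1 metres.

Rounding to 4 decimal places leaves the longitude within ±5e-05° of the true value.
Error at 13° = 5e-05° × 111000 × cos 13° ≈ 5.55 × 0.9744 = 5.4078 m.
Error at 60.6° = 5e-05° × 111000 × cos 60.6° ≈ 5.55 × 0.4909 = 2.7245 m.
Difference: 5.4078 − 2.7245 = 2.6832 m.

2.7 metres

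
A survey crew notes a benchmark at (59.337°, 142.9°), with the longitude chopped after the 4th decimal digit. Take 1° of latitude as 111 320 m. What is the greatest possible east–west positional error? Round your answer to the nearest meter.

6 meters

Truncating at 4 decimal places can drop up to a full unit in the last place, so the longitude may be off by as much as 0.0001°.
Parallels shrink by cos φ, so at 59.337° a degree of longitude is 111320 × 0.5100 ≈ 56771.8 m.
So at most 0.0001° × 56771.8 ≈ 5.67718 m east–west.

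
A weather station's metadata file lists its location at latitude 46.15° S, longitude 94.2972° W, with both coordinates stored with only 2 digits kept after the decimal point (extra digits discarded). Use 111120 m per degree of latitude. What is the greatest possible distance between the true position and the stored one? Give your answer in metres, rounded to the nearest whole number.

1352 metres

Truncating at 2 decimal places can drop up to a full unit in the last place, so each coordinate may be off by as much as 0.01°.
North–south component: 0.01° × 111120 = 1111.2 m.
E–W at 46.15°: 0.01° × 111120 × cos 46.15° = 0.01 × 111120 × 0.6928 ≈ 769.809 m.
The two errors are perpendicular, so the maximum displacement is √(1111.2² + 769.809²) ≈ 1351.8 m.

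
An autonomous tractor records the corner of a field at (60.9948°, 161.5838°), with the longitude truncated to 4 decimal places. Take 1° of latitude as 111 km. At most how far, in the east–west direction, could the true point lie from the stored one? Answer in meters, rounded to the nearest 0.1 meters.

Truncating at 4 decimal places can drop up to a full unit in the last place, so the longitude may be off by as much as 0.0001°.
One degree of longitude at 60.9948° is 111000 × cos 60.9948° ≈ 111000 × 0.4849 = 53822.7 m.
East–west error: 0.0001° × 53822.7 m/° ≈ 5.38227 m.

5.4 meters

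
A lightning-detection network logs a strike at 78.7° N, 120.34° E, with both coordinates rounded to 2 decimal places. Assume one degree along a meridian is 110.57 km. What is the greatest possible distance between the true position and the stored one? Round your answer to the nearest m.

Rounding to 2 decimal places leaves each coordinate within ±0.005° of the true value.
N–S: 0.005° × 110570 m/° = 552.85 m.
East–west component at 78.7°: 0.005° × 110570 × cos 78.7° ≈ 0.005 × 21665.8 ≈ 108.329 m.
Worst case both components are at the extreme and orthogonal: √(552.85² + 108.329²) ≈ 563.363 m.

563 m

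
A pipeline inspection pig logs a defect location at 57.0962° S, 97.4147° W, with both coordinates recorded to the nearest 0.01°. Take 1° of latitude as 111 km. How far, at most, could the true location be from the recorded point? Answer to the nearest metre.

Rounding to 2 decimal places leaves each coordinate within ±0.005° of the true value.
Latitude error → 0.005 × 111000 = 555 m along the meridian.
Longitude error → 0.005 × 111000 × cos 57.0962° = 0.005 × 111000 × 0.5432 ≈ 301.493 m.
Worst case both components are at the extreme and orthogonal: √(555² + 301.493²) ≈ 631.603 m.

632 metres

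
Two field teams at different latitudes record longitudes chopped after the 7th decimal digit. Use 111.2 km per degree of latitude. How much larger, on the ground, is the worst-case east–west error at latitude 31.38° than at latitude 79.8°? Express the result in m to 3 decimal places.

Truncating at 7 decimal places can drop up to a full unit in the last place, so the longitude may be off by as much as 1e-07°.
Error at 31.38° = 1e-07° × 111200 × cos 31.38° ≈ 0.01112 × 0.8537 = 0.0094935 m.
At 79.8°: 1e-07° × 111200 × cos 79.8° = 1e-07 × 111200 × 0.1771 ≈ 0.0019692 m.
So the lower-latitude error exceeds the higher by 0.0094935 − 0.0019692 = 0.0075243 m.

0.008 m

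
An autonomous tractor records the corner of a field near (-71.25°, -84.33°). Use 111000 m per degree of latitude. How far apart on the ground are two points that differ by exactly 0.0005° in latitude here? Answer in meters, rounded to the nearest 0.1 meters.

55.5 meters

0.0005° × 111000 m/° = 55.5 m.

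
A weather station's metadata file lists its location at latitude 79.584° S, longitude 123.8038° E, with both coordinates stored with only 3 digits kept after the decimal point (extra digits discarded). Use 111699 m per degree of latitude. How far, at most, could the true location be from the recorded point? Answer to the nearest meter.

114 meters

Truncating at 3 decimal places can drop up to a full unit in the last place, so each coordinate may be off by as much as 0.001°.
Latitude error → 0.001 × 111699 = 111.699 m along the meridian.
E–W at 79.584°: 0.001° × 111699 × cos 79.584° = 0.001 × 111699 × 0.1808 ≈ 20.1945 m.
Worst case both components are at the extreme and orthogonal: √(111.699² + 20.1945²) ≈ 113.51 m.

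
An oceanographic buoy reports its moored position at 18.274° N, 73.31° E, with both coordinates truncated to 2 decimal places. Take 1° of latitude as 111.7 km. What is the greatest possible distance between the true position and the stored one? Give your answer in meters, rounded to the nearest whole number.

Truncating at 2 decimal places can drop up to a full unit in the last place, so each coordinate may be off by as much as 0.01°.
N–S: 0.01° × 111700 m/° = 1117 m.
East–west component at 18.274°: 0.01° × 111700 × cos 18.274° ≈ 0.01 × 106067 ≈ 1060.67 m.
The two errors are perpendicular, so the maximum displacement is √(1117² + 1060.67²) ≈ 1540.36 m.

1540 meters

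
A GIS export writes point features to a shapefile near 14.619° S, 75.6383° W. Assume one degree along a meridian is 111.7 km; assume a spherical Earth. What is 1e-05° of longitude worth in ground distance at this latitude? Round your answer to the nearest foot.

4 feet

At 14.619° a degree of longitude is 111700 × cos 14.619° ≈ 108084 m, so 1e-05° corresponds to 1.08084 m.
Converting: 1.08084 m × 3.2808 ft/m ≈ 3.5461 ft.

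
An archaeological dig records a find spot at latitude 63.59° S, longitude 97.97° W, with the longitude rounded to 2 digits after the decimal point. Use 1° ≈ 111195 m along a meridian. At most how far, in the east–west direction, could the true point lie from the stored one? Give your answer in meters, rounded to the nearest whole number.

Rounding to 2 decimal places leaves the longitude within ±0.005° of the true value.
Parallels shrink by cos φ, so at 63.59° a degree of longitude is 111195 × 0.4448 ≈ 49458.6 m.
So at most 0.005° × 49458.6 ≈ 247.293 m east–west.

247 meters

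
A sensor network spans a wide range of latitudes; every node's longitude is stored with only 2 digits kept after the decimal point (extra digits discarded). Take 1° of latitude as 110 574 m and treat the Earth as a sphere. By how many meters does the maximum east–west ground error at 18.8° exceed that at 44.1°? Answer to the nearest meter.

Truncating at 2 decimal places can drop up to a full unit in the last place, so the longitude may be off by as much as 0.01°.
Error at 18.8° = 0.01° × 110574 × cos 18.8° ≈ 1105.7 × 0.9466 = 1046.7 m.
At 44.1°: 0.01° × 110574 × cos 44.1° = 0.01 × 110574 × 0.7181 ≈ 794.06 m.
Difference: 1046.7 − 794.06 = 252.69 m.

253 meters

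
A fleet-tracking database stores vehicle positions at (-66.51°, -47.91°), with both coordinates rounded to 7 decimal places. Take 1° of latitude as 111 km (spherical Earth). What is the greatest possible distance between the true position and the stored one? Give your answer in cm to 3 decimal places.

0.597 cm

Rounding to 7 decimal places leaves each coordinate within ±5e-08° of the true value.
Latitude error → 5e-08 × 111000 = 0.00555 m along the meridian.
East–west component at 66.51°: 5e-08° × 111000 × cos 66.51° ≈ 5e-08 × 44243.4 ≈ 0.00221217 m.
Worst case both components are at the extreme and orthogonal: √(0.00555² + 0.00221217²) ≈ 0.00597463 m.
That is 0.00597463 m = 0.59746 cm.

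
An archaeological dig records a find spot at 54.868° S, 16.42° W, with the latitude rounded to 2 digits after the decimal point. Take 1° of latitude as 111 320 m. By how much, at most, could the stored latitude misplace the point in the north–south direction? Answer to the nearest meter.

557 meters

Rounding to 2 decimal places leaves the latitude within ±0.005° of the true value.
So the N–S error is at most 0.005 × 111320 = 556.6 m.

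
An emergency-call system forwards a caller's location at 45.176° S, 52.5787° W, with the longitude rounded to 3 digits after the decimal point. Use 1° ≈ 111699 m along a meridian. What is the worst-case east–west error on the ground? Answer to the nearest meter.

39 meters

Rounding to 3 decimal places leaves the longitude within ±0.0005° of the true value.
At latitude 45.176° a degree of longitude spans 111699 m × cos 45.176° = 111699 × 0.7049 ≈ 78740.1 m.
East–west error: 0.0005° × 78740.1 m/° ≈ 39.3701 m.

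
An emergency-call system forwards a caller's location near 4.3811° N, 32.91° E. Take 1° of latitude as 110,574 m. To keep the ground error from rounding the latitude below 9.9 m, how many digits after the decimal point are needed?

4

One degree of latitude covers 110574 m.
N decimal places → at most half a unit in the last place, 0.5 × 10⁻ᴺ° = 110574/2 × 10⁻ᴺ m.
Need 0.5 × 110574 × 10⁻ᴺ ≤ 9.9 → 10⁻ᴺ ≤ 1.791e-04, so N ≥ 3.75.
At 3 places the error can reach 55.3 m, but 4 places keeps it to 5.53 m.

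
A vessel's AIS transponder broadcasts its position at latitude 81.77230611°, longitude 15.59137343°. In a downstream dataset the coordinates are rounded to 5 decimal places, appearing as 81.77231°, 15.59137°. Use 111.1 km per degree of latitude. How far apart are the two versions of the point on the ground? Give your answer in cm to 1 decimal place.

Δlat = 81.77230611 − 81.77231 = -0.00000389°; Δlon = 15.59137343 − 15.59137 = +0.00000343°.
N–S: -0.00000389° × 111100 m/° = -0.432179 m.
E–W at 81.7723°: 0.00000343° × 111100 × cos 81.7723° = 0.00000343 × 111100 × 0.1431 ≈ 0.0545343 m.
Combined displacement = (0.432179² + 0.0545343²)^½ ≈ 0.435606 m.
That is 0.435606 m = 43.561 cm.

43.6 cm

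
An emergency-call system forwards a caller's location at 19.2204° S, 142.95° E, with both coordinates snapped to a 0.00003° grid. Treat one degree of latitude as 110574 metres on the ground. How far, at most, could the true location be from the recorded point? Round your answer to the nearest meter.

With a 0.00003° grid the true value lies within half a step, ±0.00003°/2 = ±1.5e-05°, of the stored one.
N–S: 1.5e-05° × 110574 m/° = 1.65861 m.
East–west component at 19.2204°: 1.5e-05° × 110574 × cos 19.2204° ≈ 1.5e-05 × 104411 ≈ 1.56616 m.
Combining orthogonally: (1.65861² + 1.56616²)^½ ≈ 2.28119 m.

2 meters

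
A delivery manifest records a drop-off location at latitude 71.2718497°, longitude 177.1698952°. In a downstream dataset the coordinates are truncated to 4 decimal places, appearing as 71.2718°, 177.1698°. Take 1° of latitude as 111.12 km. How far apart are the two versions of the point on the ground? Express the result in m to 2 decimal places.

The latitude changed by +0.0000497° and the longitude by +0.0000952°.
N–S: 0.0000497° × 111120 m/° = 5.52266 m.
E–W at 71.2718°: 0.0000952° × 111120 × cos 71.2718° = 0.0000952 × 111120 × 0.3211 ≈ 3.39658 m.
Hypotenuse of the two orthogonal shifts: √(5.52266² + 3.39658²) = 6.48356 m.

6.48 m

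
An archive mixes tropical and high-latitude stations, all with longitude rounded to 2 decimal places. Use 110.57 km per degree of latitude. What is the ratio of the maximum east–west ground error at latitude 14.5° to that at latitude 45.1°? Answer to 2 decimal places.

1.37

Rounding to 2 decimal places leaves the longitude within ±0.005° of the true value.
Error at 14.5° = 0.005° × 110570 × cos 14.5° ≈ 552.85 × 0.9681 = 535.24 m.
At 45.1°: 0.005° × 110570 × cos 45.1° = 0.005 × 110570 × 0.7059 ≈ 390.24 m.
Ratio: 535.24 / 390.24 = cos 14.5° / cos 45.1° ≈ 1.3716.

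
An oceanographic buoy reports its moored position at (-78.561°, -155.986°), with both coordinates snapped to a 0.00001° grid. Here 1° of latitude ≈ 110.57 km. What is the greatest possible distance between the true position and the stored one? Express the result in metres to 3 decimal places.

With a 0.00001° grid the true value lies within half a step, ±0.00001°/2 = ±5e-06°, of the stored one.
N–S: 5e-06° × 110570 m/° = 0.55285 m.
Longitude error → 5e-06 × 110570 × cos 78.561° = 5e-06 × 110570 × 0.1983 ≈ 0.109644 m.
Combining orthogonally: (0.55285² + 0.109644²)^½ ≈ 0.563618 m.

0.564 metres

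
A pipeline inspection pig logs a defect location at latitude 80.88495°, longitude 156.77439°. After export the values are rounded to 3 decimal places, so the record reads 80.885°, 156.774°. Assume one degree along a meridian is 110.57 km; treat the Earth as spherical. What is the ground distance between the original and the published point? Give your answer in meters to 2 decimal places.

Δlat = 80.88495 − 80.885 = -0.00005°; Δlon = 156.77439 − 156.774 = +0.00039°.
North–south shift: -0.00005 × 110570 = -5.5285 m.
E–W at 80.885°: 0.00039° × 110570 × cos 80.885° = 0.00039 × 110570 × 0.1584 ≈ 6.83129 m.
Hypotenuse of the two orthogonal shifts: √(5.5285² + 6.83129²) = 8.78811 m.

8.79 meters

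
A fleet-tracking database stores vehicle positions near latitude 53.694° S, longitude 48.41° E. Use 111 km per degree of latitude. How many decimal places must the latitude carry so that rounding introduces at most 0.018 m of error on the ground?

7 decimal places

One degree of latitude covers 111000 m.
N decimal places → at most half a unit in the last place, 0.5 × 10⁻ᴺ° = 111000/2 × 10⁻ᴺ m.
Need 0.5 × 111000 × 10⁻ᴺ ≤ 0.018 → 10⁻ᴺ ≤ 3.243e-07, so N ≥ 6.49.
At 6 places the error can reach 0.0555 m, but 7 places keeps it to 0.00555 m.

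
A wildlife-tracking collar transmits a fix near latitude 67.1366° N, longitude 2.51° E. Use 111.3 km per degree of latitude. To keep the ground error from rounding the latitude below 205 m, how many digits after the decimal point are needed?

One degree of latitude covers 111300 m.
Rounding to N decimal places gives at most 0.5 × 10⁻ᴺ degrees of error, i.e. 0.5 × 10⁻ᴺ × 111300 m.
Setting 55650 × 10⁻ᴺ ≤ 205 gives 10ᴺ ≥ 271.5, i.e. N ≥ 2.43.
N = 2 would give 556 m (too coarse); N = 3 gives 55.6 m ≤ 205 m.

3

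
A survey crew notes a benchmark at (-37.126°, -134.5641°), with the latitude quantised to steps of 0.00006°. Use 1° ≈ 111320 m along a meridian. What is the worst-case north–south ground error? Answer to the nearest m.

With a 0.00006° grid the true value lies within half a step, ±0.00006°/2 = ±3e-05°, of the stored one.
So the N–S error is at most 3e-05 × 111320 = 3.3396 m.

3 m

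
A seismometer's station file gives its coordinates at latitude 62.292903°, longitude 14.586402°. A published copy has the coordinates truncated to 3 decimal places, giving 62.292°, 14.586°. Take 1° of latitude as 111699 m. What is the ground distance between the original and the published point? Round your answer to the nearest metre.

The latitude changed by +0.000903° and the longitude by +0.000402°.
N–S: 0.000903° × 111699 m/° = 100.864 m.
East–west at this latitude: 0.000402° × 111699 × cos 62.292° ≈ 0.000402 × 51936.2 = 20.8784 m.
Hypotenuse of the two orthogonal shifts: √(100.864² + 20.8784²) = 103.002 m.

103 metres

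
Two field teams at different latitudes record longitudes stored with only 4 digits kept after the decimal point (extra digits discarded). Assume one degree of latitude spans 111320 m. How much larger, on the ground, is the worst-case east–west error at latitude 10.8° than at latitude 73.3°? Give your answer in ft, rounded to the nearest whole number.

Truncating at 4 decimal places can drop up to a full unit in the last place, so the longitude may be off by as much as 0.0001°.
At 10.8°: 0.0001° × 111320 × cos 10.8° = 0.0001 × 111320 × 0.9823 ≈ 10.935 m.
At 73.3°: 0.0001° × 111320 × cos 73.3° = 0.0001 × 111320 × 0.2874 ≈ 3.1989 m.
So the lower-latitude error exceeds the higher by 10.935 − 3.1989 = 7.7359 m.
Converting: 7.73592 m × 3.2808 ft/m ≈ 25.38 ft.

25 ft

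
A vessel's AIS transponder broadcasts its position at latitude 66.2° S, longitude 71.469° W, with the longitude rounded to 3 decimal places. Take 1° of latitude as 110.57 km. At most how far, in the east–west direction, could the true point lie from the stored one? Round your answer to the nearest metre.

22 metres

Rounding to 3 decimal places leaves the longitude within ±0.0005° of the true value.
At latitude 66.2° a degree of longitude spans 110570 m × cos 66.2° = 110570 × 0.4035 ≈ 44620 m.
So at most 0.0005° × 44620 ≈ 22.31 m east–west.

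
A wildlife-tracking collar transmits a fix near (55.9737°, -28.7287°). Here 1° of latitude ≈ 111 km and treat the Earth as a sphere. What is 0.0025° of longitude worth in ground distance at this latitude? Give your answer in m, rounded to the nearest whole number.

One degree of longitude here spans 111000 × cos 55.9737° = 111000 × 0.5596 ≈ 62112.6 m; 0.0025° of that is 155.282 m.

155 m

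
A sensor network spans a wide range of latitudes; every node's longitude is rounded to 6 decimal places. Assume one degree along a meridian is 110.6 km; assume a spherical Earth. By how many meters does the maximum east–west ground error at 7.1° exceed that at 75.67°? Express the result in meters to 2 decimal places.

0.04 meters

Rounding to 6 decimal places leaves the longitude within ±5e-07° of the true value.
At 7.1°: 5e-07° × 110600 × cos 7.1° = 5e-07 × 110600 × 0.9923 ≈ 0.054876 m.
At 75.67°: 5e-07° × 110600 × cos 75.67° = 5e-07 × 110600 × 0.2475 ≈ 0.013687 m.
So the lower-latitude error exceeds the higher by 0.054876 − 0.013687 = 0.041189 m.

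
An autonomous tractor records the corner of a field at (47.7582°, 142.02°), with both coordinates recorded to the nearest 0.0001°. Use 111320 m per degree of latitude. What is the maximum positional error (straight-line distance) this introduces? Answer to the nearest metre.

7 metres

Rounding to 4 decimal places leaves each coordinate within ±5e-05° of the true value.
N–S: 5e-05° × 111320 m/° = 5.566 m.
Longitude error → 5e-05 × 111320 × cos 47.7582° = 5e-05 × 111320 × 0.6723 ≈ 3.7418 m.
The two errors are perpendicular, so the maximum displacement is √(5.566² + 3.7418²) ≈ 6.70682 m.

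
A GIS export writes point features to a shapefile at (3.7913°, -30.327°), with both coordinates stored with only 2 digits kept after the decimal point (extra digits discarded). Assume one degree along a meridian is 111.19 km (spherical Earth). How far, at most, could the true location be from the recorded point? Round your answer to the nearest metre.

1571 metres

Truncating at 2 decimal places can drop up to a full unit in the last place, so each coordinate may be off by as much as 0.01°.
North–south component: 0.01° × 111190 = 1111.9 m.
East–west component at 3.7913°: 0.01° × 111190 × cos 3.7913° ≈ 0.01 × 110947 ≈ 1109.47 m.
The two errors are perpendicular, so the maximum displacement is √(1111.9² + 1109.47²) ≈ 1570.74 m.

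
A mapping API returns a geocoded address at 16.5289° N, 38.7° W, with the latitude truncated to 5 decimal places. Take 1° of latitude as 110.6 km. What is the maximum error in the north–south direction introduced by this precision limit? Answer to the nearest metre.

1 metres

Truncating at 5 decimal places can drop up to a full unit in the last place, so the latitude may be off by as much as 1e-05°.
North–south distance: 1e-05° × 110600 m/° = 1.106 m.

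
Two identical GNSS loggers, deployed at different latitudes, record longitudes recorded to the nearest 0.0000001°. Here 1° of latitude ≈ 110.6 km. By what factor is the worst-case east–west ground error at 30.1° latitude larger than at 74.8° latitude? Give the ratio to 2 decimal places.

Rounding to 7 decimal places leaves the longitude within ±5e-08° of the true value.
At 30.1°: 5e-08° × 110600 × cos 30.1° = 5e-08 × 110600 × 0.8652 ≈ 0.0047843 m.
Error at 74.8° = 5e-08° × 110600 × cos 74.8° ≈ 0.00553 × 0.2622 = 0.0014499 m.
Ratio: 0.0047843 / 0.0014499 = cos 30.1° / cos 74.8° ≈ 3.2997.

3.30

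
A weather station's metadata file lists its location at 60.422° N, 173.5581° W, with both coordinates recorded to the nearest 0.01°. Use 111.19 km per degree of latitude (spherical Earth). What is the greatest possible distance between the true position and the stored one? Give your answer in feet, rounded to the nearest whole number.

2034 feet

Rounding to 2 decimal places leaves each coordinate within ±0.005° of the true value.
Latitude error → 0.005 × 111190 = 555.95 m along the meridian.
Longitude error → 0.005 × 111190 × cos 60.422° = 0.005 × 111190 × 0.4936 ≈ 274.421 m.
Worst case both components are at the extreme and orthogonal: √(555.95² + 274.421²) ≈ 619.99 m.
Converting: 619.99 m × 3.2808 ft/m ≈ 2034.1 ft.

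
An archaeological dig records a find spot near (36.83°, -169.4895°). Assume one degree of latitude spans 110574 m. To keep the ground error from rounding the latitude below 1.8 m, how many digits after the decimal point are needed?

One degree of latitude covers 110574 m.
With N decimal places the half-ulp bound is 0.5·10⁻ᴺ°, or 0.5·10⁻ᴺ × 110574 m on the ground.
Setting 55287 × 10⁻ᴺ ≤ 1.8 gives 10ᴺ ≥ 3.072e+04, i.e. N ≥ 4.49.
At 4 places the error can reach 5.53 m, but 5 places keeps it to 0.553 m.

5 decimal places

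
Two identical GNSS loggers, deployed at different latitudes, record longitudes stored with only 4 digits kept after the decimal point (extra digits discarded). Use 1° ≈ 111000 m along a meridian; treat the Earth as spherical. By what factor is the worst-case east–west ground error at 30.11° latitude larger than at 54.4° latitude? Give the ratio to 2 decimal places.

1.49

Truncating at 4 decimal places can drop up to a full unit in the last place, so the longitude may be off by as much as 0.0001°.
Error at 30.11° = 0.0001° × 111000 × cos 30.11° ≈ 11.1 × 0.8651 = 9.6022 m.
Error at 54.4° = 0.0001° × 111000 × cos 54.4° ≈ 11.1 × 0.5821 = 6.4616 m.
The ratio reduces to cos 30.11° / cos 54.4° = 0.8651/0.5821 ≈ 1.4861.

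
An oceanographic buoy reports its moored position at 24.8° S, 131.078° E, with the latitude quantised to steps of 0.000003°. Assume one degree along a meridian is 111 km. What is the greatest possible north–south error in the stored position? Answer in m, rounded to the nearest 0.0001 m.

With a 0.000003° grid the true value lies within half a step, ±0.000003°/2 = ±1.5e-06°, of the stored one.
So the N–S error is at most 1.5e-06 × 111000 = 0.1665 m.

0.1665 m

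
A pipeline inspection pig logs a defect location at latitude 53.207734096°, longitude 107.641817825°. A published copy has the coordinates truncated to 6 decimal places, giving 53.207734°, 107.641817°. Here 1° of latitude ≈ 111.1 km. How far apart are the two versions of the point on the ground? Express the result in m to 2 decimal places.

0.06 m

Δlat = 53.207734096 − 53.207734 = +0.000000096°; Δlon = 107.641817825 − 107.641817 = +0.000000825°.
N–S: 0.000000096° × 111100 m/° = 0.0106656 m.
E–W at 53.2077°: 0.000000825° × 111100 × cos 53.2077° = 0.000000825 × 111100 × 0.5989 ≈ 0.0548951 m.
Distance: √(0.0106656² + 0.0548951²) ≈ 0.0559216 m.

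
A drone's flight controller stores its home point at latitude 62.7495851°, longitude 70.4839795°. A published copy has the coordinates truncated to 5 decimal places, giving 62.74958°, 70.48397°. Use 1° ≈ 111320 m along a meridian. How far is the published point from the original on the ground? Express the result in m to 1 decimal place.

0.7 m

Δlat = 62.7495851 − 62.74958 = +0.0000051°; Δlon = 70.4839795 − 70.48397 = +0.0000095°.
North–south shift: 0.0000051 × 111320 = 0.567732 m.
East–west at this latitude: 0.0000095° × 111320 × cos 62.7496° ≈ 0.0000095 × 50971.2 = 0.484227 m.
Combined displacement = (0.567732² + 0.484227²)^½ ≈ 0.746187 m.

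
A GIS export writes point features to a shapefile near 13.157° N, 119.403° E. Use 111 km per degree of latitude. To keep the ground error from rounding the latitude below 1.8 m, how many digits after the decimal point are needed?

5

One degree of latitude covers 111000 m.
N decimal places → at most half a unit in the last place, 0.5 × 10⁻ᴺ° = 111000/2 × 10⁻ᴺ m.
Need 0.5 × 111000 × 10⁻ᴺ ≤ 1.8 → 10⁻ᴺ ≤ 3.243e-05, so N ≥ 4.49.
At 4 places the error can reach 5.55 m, but 5 places keeps it to 0.555 m.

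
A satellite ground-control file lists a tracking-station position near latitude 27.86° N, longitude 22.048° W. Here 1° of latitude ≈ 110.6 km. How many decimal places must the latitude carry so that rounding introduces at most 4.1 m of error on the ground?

One degree of latitude covers 110600 m.
N decimal places → at most half a unit in the last place, 0.5 × 10⁻ᴺ° = 110600/2 × 10⁻ᴺ m.
Setting 55300 × 10⁻ᴺ ≤ 4.1 gives 10ᴺ ≥ 1.349e+04, i.e. N ≥ 4.13.
N = 4 would give 5.53 m (too coarse); N = 5 gives 0.553 m ≤ 4.1 m.

5 decimal places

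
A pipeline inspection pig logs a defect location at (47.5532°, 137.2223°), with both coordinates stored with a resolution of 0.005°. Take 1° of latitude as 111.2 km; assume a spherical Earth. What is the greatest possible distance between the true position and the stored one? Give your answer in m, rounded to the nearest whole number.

With a 0.005° grid the true value lies within half a step, ±0.005°/2 = ±0.0025°, of the stored one.
North–south component: 0.0025° × 111200 = 278 m.
E–W at 47.5532°: 0.0025° × 111200 × cos 47.5532° = 0.0025 × 111200 × 0.6749 ≈ 187.624 m.
Combining orthogonally: (278² + 187.624²)^½ ≈ 335.39 m.

335 m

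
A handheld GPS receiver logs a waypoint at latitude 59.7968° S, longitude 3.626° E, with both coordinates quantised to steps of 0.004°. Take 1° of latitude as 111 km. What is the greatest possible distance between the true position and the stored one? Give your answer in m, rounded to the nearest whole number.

With a 0.004° grid the true value lies within half a step, ±0.004°/2 = ±0.002°, of the stored one.
Latitude error → 0.002 × 111000 = 222 m along the meridian.
E–W at 59.7968°: 0.002° × 111000 × cos 59.7968° = 0.002 × 111000 × 0.5031 ≈ 111.681 m.
Combining orthogonally: (222² + 111.681²)^½ ≈ 248.509 m.

249 m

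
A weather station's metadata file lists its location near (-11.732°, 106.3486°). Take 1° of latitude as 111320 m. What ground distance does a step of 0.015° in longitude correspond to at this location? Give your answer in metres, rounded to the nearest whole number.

1635 metres

At 11.732° a degree of longitude is 111320 × cos 11.732° ≈ 108994 m, so 0.015° corresponds to 1634.92 m.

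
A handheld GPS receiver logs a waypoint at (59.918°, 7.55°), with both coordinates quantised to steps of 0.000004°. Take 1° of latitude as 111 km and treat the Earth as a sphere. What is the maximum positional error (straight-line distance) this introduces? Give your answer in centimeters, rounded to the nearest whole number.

With a 0.000004° grid the true value lies within half a step, ±0.000004°/2 = ±2e-06°, of the stored one.
Latitude error → 2e-06 × 111000 = 0.222 m along the meridian.
East–west component at 59.918°: 2e-06° × 111000 × cos 59.918° ≈ 2e-06 × 55637.5 ≈ 0.111275 m.
The two errors are perpendicular, so the maximum displacement is √(0.222² + 0.111275²) ≈ 0.248327 m.
That is 0.248327 m = 24.833 cm.

25 centimeters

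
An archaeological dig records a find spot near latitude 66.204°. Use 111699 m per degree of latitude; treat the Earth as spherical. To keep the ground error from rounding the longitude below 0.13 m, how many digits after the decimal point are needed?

At 66.204° one degree of longitude covers 111699 × cos 66.204° ≈ 111699 × 0.4035 ≈ 45068.5 m.
Rounding to N decimal places gives at most 0.5 × 10⁻ᴺ degrees of error, i.e. 0.5 × 10⁻ᴺ × 45068.5 m.
Setting 22534.2 × 10⁻ᴺ ≤ 0.13 gives 10ᴺ ≥ 1.733e+05, i.e. N ≥ 5.24.
So 6 decimal places suffice (0.0225 m); 5 would allow up to 0.225 m.

6 decimal places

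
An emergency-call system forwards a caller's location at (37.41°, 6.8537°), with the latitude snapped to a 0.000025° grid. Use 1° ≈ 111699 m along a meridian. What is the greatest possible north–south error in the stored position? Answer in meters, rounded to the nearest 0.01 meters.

With a 0.000025° grid the true value lies within half a step, ±0.000025°/2 = ±1.25e-05°, of the stored one.
So the N–S error is at most 1.25e-05 × 111699 = 1.39624 m.

1.40 meters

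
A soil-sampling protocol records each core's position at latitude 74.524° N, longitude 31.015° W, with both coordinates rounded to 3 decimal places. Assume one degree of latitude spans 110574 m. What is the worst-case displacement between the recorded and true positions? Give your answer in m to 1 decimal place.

Rounding to 3 decimal places leaves each coordinate within ±0.0005° of the true value.
Latitude error → 0.0005 × 110574 = 55.287 m along the meridian.
Longitude error → 0.0005 × 110574 × cos 74.524° = 0.0005 × 110574 × 0.2668 ≈ 14.7525 m.
Worst case both components are at the extreme and orthogonal: √(55.287² + 14.7525²) ≈ 57.2214 m.

57.2 m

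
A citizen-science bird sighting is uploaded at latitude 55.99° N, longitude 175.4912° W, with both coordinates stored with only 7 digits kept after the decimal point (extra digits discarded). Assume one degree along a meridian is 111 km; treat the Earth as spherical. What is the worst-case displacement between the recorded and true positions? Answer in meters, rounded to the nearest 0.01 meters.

Truncating at 7 decimal places can drop up to a full unit in the last place, so each coordinate may be off by as much as 1e-07°.
Latitude error → 1e-07 × 111000 = 0.0111 m along the meridian.
E–W at 55.99°: 1e-07° × 111000 × cos 55.99° = 1e-07 × 111000 × 0.5593 ≈ 0.00620865 m.
The two errors are perpendicular, so the maximum displacement is √(0.0111² + 0.00620865²) ≈ 0.0127184 m.

0.01 meters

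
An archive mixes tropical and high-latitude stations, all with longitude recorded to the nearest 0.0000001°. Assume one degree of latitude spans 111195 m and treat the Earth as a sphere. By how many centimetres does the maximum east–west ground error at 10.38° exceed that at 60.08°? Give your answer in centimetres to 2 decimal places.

Rounding to 7 decimal places leaves the longitude within ±5e-08° of the true value.
Error at 10.38° = 5e-08° × 111195 × cos 10.38° ≈ 0.0055597 × 0.9836 = 0.0054688 m.
At 60.08°: 5e-08° × 111195 × cos 60.08° = 5e-08 × 111195 × 0.4988 ≈ 0.0027731 m.
Difference: 0.0054688 − 0.0027731 = 0.0026956 m.
That is 0.00269561 m = 0.26956 cm.

0.27 centimetres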